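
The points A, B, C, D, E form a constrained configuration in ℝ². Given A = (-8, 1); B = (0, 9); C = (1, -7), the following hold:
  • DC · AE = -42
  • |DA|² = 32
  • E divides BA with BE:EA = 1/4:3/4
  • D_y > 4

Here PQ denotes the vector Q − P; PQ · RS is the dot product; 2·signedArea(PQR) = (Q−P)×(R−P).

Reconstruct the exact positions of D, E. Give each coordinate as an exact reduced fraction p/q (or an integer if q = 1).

D = (-4, 5)
E = (-2, 7)

1. E_x = -2  [E divides BA with BE:EA = 1/4:3/4]
2. E_y = 7  [E divides BA with BE:EA = 1/4:3/4]
   → E = (-2, 7)
3. D_x = -4  [line -6·x + -6·y + 6 = 0 ∩ |DA|² = 32]
4. D_y = 5  [line -6·x + -6·y + 6 = 0 ∩ |DA|² = 32]
   → D = (-4, 5)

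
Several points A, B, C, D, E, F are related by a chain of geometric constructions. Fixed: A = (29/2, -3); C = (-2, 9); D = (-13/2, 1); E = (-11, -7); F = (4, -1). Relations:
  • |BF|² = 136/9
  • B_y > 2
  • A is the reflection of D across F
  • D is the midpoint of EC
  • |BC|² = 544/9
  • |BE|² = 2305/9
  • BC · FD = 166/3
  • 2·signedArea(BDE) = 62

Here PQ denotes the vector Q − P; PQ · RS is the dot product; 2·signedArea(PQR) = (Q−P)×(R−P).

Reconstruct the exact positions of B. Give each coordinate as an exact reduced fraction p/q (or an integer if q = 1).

1. B_x = 2  [BC · FD = 166/3 ∩ 2·signedArea(BDE) = 62]
2. B_y = 7/3  [BC · FD = 166/3 ∩ 2·signedArea(BDE) = 62]
   → B = (2, 7/3)

B = (2, 7/3)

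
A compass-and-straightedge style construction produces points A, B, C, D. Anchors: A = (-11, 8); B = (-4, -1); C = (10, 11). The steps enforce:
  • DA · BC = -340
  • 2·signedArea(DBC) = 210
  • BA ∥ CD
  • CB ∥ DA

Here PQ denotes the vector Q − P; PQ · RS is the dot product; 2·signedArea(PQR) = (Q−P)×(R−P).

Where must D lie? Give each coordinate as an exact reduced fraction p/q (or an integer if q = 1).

1. D_x = 3  [CB ∥ DA ∩ BA ∥ CD]
2. D_y = 20  [CB ∥ DA ∩ BA ∥ CD]
   → D = (3, 20)

D = (3, 20)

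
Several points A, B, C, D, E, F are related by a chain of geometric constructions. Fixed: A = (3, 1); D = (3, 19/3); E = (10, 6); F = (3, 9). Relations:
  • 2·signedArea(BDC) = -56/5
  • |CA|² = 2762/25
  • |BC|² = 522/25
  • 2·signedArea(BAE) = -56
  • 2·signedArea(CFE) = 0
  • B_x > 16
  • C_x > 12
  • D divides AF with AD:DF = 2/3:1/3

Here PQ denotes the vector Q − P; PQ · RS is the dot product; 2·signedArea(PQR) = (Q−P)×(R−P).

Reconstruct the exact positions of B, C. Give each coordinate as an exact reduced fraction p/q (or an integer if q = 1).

B = (17, 3)
C = (64/5, 24/5)

1. C_x = 64/5  [line 3·x + 7·y + -72 = 0 ∩ |CA|² = 2762/25]
2. C_y = 24/5  [line 3·x + 7·y + -72 = 0 ∩ |CA|² = 2762/25]
   → C = (64/5, 24/5)
3. B_x = 17  [2·signedArea(BAE) = -56 ∩ 2·signedArea(BDC) = -56/5]
4. B_y = 3  [2·signedArea(BAE) = -56 ∩ 2·signedArea(BDC) = -56/5]
   → B = (17, 3)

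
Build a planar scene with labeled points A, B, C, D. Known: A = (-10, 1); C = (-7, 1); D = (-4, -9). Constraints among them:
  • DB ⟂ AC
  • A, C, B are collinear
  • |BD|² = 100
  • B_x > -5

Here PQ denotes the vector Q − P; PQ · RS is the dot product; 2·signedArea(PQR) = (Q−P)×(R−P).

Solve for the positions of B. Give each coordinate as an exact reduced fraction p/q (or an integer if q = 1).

1. B_x = -4  [A, C, B are collinear ∩ DB ⟂ AC]
2. B_y = 1  [A, C, B are collinear ∩ DB ⟂ AC]
   → B = (-4, 1)

B = (-4, 1)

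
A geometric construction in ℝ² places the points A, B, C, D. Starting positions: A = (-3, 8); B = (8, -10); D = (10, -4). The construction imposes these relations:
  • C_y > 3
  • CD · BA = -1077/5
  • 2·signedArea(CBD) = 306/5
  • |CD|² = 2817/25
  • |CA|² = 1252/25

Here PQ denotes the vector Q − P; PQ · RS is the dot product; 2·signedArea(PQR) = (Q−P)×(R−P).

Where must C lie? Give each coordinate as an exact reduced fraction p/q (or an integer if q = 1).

1. C_x = 11/5  [2·signedArea(CBD) = 306/5 ∩ CD · BA = -1077/5]
2. C_y = 16/5  [2·signedArea(CBD) = 306/5 ∩ CD · BA = -1077/5]
   → C = (11/5, 16/5)

C = (11/5, 16/5)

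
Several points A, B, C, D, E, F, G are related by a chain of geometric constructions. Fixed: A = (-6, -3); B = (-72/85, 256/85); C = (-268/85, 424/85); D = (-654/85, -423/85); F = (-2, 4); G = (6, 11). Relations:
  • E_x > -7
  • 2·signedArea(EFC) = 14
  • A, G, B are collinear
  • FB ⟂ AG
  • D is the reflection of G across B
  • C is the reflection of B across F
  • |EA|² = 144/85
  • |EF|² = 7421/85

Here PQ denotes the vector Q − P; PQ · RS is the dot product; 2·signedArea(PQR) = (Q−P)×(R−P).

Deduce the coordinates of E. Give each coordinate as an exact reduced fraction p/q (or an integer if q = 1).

1. E_x = -582/85  [line -84/85·x + -98/85·y + -966/85 = 0 ∩ |EA|² = 144/85]
2. E_y = -339/85  [line -84/85·x + -98/85·y + -966/85 = 0 ∩ |EA|² = 144/85]
   → E = (-582/85, -339/85)

E = (-582/85, -339/85)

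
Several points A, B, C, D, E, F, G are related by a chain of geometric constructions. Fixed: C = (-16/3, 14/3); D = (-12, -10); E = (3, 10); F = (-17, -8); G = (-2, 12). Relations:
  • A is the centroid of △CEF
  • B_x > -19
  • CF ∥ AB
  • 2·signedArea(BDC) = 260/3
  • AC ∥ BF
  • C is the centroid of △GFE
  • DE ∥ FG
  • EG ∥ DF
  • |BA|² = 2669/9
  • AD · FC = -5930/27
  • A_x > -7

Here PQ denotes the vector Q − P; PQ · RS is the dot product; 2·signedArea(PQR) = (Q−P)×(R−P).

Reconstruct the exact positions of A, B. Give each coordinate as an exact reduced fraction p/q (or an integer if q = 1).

A = (-58/9, 20/9)
B = (-163/9, -94/9)

1. A_x = -58/9  [A is the centroid of △CEF]
2. A_y = 20/9  [A is the centroid of △CEF]
   → A = (-58/9, 20/9)
3. B_x = -163/9  [AC ∥ BF ∩ CF ∥ AB]
4. B_y = -94/9  [AC ∥ BF ∩ CF ∥ AB]
   → B = (-163/9, -94/9)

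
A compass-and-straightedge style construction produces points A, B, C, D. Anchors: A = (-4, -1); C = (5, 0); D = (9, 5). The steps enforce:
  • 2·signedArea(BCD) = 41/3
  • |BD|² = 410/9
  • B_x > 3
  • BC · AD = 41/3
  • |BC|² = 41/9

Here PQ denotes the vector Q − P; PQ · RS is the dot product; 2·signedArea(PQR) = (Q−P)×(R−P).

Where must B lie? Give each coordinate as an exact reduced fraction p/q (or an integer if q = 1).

1. B_x = 10/3  [2·signedArea(BCD) = 41/3 ∩ BC · AD = 41/3]
2. B_y = 4/3  [2·signedArea(BCD) = 41/3 ∩ BC · AD = 41/3]
   → B = (10/3, 4/3)

B = (10/3, 4/3)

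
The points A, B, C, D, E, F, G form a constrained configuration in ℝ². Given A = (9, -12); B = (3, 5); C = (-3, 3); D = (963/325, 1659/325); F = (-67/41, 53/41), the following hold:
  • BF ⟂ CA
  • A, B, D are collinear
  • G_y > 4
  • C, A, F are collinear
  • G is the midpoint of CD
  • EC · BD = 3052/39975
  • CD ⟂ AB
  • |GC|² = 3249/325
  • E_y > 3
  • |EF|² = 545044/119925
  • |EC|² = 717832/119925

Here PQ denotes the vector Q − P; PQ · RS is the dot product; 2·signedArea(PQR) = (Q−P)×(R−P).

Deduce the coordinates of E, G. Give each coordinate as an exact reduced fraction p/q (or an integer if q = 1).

E = (-22267/39975, 125219/39975)
G = (-6/325, 1317/325)

1. E_x = -22267/39975  [line 12/325·x + -34/325·y + 13922/39975 = 0 ∩ |EF|² = 545044/119925]
2. E_y = 125219/39975  [line 12/325·x + -34/325·y + 13922/39975 = 0 ∩ |EF|² = 545044/119925]
   → E = (-22267/39975, 125219/39975)
3. G_x = -6/325  [G is the midpoint of CD]
4. G_y = 1317/325  [G is the midpoint of CD]
   → G = (-6/325, 1317/325)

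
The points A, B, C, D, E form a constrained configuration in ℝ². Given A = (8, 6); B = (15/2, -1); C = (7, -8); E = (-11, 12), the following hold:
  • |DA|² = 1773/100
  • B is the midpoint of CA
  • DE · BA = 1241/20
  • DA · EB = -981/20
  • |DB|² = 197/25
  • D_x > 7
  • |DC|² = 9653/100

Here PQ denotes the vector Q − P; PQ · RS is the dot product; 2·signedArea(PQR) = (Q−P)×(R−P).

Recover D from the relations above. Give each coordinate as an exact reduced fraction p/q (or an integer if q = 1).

D = (77/10, 9/5)

1. D_x = 77/10  [DE · BA = 1241/20 ∩ DA · EB = -981/20]
2. D_y = 9/5  [DE · BA = 1241/20 ∩ DA · EB = -981/20]
   → D = (77/10, 9/5)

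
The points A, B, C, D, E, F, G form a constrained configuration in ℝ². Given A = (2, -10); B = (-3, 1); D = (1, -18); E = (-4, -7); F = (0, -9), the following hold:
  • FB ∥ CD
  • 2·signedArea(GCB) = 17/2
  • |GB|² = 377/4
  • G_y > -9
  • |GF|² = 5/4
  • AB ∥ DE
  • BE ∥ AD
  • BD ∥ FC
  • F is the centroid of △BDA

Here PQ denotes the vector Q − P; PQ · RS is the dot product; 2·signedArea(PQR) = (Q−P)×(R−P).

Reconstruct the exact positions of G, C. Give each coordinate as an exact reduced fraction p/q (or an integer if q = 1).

C = (4, -28)
G = (-1, -17/2)

1. C_x = 4  [FB ∥ CD ∩ BD ∥ FC]
2. C_y = -28  [FB ∥ CD ∩ BD ∥ FC]
   → C = (4, -28)
3. G_x = -1  [line -29·x + -7·y + -177/2 = 0 ∩ |GF|² = 5/4]
4. G_y = -17/2  [line -29·x + -7·y + -177/2 = 0 ∩ |GF|² = 5/4]
   → G = (-1, -17/2)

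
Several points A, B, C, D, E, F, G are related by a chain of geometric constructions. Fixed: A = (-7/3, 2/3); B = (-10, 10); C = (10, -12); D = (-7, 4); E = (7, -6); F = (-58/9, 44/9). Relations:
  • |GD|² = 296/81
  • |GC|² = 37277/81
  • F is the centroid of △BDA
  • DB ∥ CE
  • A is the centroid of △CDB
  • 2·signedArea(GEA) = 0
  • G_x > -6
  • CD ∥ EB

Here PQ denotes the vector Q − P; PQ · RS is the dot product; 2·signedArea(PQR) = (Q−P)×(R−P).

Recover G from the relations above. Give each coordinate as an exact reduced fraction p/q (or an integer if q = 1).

1. G_x = -49/9  [line -20/3·x + -28/3·y + -28/3 = 0 ∩ |GD|² = 296/81]
2. G_y = 26/9  [line -20/3·x + -28/3·y + -28/3 = 0 ∩ |GD|² = 296/81]
   → G = (-49/9, 26/9)

G = (-49/9, 26/9)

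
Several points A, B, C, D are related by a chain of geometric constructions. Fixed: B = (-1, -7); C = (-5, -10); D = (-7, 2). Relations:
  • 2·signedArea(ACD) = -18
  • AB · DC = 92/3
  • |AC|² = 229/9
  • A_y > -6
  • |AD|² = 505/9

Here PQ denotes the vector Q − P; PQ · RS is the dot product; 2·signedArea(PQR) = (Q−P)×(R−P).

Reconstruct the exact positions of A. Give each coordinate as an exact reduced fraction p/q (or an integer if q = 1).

1. A_x = -13/3  [2·signedArea(ACD) = -18 ∩ AB · DC = 92/3]
2. A_y = -5  [2·signedArea(ACD) = -18 ∩ AB · DC = 92/3]
   → A = (-13/3, -5)

A = (-13/3, -5)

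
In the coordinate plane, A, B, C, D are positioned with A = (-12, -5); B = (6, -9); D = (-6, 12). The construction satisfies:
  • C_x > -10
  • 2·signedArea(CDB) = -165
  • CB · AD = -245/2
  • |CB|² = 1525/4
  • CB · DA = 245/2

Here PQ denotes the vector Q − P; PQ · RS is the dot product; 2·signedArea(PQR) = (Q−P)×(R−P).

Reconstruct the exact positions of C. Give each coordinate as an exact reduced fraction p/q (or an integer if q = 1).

1. C_x = -9  [2·signedArea(CDB) = -165 ∩ CB · AD = -245/2]
2. C_y = 7/2  [2·signedArea(CDB) = -165 ∩ CB · AD = -245/2]
   → C = (-9, 7/2)

C = (-9, 7/2)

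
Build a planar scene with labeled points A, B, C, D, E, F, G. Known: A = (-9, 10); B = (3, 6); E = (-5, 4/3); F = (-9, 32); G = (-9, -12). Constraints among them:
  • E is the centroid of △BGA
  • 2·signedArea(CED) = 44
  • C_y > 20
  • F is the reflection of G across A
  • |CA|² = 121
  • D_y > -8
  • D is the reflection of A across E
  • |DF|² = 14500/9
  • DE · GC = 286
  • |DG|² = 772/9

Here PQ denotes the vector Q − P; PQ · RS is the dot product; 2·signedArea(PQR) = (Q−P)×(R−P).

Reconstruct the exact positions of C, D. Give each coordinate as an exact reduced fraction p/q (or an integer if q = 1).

C = (-9, 21)
D = (-1, -22/3)

1. D_x = -1  [D is the reflection of A across E]
2. D_y = -22/3  [D is the reflection of A across E]
   → D = (-1, -22/3)
3. C_x = -9  [2·signedArea(CED) = 44 ∩ DE · GC = 286]
4. C_y = 21  [2·signedArea(CED) = 44 ∩ DE · GC = 286]
   → C = (-9, 21)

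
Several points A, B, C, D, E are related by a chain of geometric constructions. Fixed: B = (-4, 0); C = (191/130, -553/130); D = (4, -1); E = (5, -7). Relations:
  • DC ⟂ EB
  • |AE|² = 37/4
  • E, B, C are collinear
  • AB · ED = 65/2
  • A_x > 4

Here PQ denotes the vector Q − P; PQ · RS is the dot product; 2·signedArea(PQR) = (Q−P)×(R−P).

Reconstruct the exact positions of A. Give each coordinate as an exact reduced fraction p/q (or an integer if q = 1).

1. A_x = 9/2  [line 1·x + -6·y + -57/2 = 0 ∩ |AE|² = 37/4]
2. A_y = -4  [line 1·x + -6·y + -57/2 = 0 ∩ |AE|² = 37/4]
   → A = (9/2, -4)

A = (9/2, -4)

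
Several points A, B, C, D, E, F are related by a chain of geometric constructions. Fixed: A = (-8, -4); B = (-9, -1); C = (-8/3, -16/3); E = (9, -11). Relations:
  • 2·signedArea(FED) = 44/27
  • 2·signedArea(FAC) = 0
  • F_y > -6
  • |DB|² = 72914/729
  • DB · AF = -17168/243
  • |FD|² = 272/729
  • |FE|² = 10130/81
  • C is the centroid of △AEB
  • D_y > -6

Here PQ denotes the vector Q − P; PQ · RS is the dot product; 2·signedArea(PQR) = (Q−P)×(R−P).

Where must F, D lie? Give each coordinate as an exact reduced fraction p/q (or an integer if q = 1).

1. F_x = -8/9  [line 4/3·x + 16/3·y + 32 = 0 ∩ |FE|² = 10130/81]
2. F_y = -52/9  [line 4/3·x + 16/3·y + 32 = 0 ∩ |FE|² = 10130/81]
   → F = (-8/9, -52/9)
3. D_x = -8/27  [DB · AF = -17168/243 ∩ 2·signedArea(FED) = 44/27]
4. D_y = -160/27  [DB · AF = -17168/243 ∩ 2·signedArea(FED) = 44/27]
   → D = (-8/27, -160/27)

D = (-8/27, -160/27)
F = (-8/9, -52/9)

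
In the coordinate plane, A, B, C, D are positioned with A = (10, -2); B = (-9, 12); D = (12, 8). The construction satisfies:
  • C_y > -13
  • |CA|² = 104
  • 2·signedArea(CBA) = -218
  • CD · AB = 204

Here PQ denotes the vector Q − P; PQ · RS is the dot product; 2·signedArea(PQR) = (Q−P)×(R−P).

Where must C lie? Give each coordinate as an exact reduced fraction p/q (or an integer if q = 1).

1. C_x = 8  [CD · AB = 204 ∩ 2·signedArea(CBA) = -218]
2. C_y = -12  [CD · AB = 204 ∩ 2·signedArea(CBA) = -218]
   → C = (8, -12)

C = (8, -12)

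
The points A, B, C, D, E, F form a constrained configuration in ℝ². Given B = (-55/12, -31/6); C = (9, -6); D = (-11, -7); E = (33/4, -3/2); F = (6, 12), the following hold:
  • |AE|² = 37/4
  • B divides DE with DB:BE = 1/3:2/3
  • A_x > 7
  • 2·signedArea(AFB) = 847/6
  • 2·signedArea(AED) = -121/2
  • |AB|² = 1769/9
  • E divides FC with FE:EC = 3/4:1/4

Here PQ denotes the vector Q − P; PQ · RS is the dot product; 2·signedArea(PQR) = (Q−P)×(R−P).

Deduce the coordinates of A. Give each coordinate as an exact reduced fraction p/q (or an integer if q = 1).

A = (31/4, 3/2)

1. A_x = 31/4  [2·signedArea(AED) = -121/2 ∩ 2·signedArea(AFB) = 847/6]
2. A_y = 3/2  [2·signedArea(AED) = -121/2 ∩ 2·signedArea(AFB) = 847/6]
   → A = (31/4, 3/2)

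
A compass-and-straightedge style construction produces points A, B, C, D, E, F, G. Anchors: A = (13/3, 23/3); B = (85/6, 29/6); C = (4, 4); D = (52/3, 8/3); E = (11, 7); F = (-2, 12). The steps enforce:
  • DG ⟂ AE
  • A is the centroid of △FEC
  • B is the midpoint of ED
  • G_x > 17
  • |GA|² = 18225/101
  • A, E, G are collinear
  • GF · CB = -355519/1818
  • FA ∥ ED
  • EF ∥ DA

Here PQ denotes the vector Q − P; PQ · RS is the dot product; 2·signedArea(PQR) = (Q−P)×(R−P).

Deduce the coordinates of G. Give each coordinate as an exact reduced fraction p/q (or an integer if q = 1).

1. G_x = 5363/303  [A, E, G are collinear ∩ DG ⟂ AE]
2. G_y = 1918/303  [A, E, G are collinear ∩ DG ⟂ AE]
   → G = (5363/303, 1918/303)

G = (5363/303, 1918/303)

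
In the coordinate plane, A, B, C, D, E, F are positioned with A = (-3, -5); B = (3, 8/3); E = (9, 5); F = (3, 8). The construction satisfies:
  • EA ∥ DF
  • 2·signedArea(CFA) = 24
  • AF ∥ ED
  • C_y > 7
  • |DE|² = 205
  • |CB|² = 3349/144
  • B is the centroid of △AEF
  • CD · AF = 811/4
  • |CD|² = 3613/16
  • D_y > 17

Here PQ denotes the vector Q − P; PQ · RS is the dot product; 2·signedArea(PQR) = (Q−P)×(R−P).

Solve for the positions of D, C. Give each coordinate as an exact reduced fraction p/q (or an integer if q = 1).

1. D_x = 15  [EA ∥ DF ∩ AF ∥ ED]
2. D_y = 18  [EA ∥ DF ∩ AF ∥ ED]
   → D = (15, 18)
3. C_x = 9/2  [2·signedArea(CFA) = 24 ∩ CD · AF = 811/4]
4. C_y = 29/4  [2·signedArea(CFA) = 24 ∩ CD · AF = 811/4]
   → C = (9/2, 29/4)

C = (9/2, 29/4)
D = (15, 18)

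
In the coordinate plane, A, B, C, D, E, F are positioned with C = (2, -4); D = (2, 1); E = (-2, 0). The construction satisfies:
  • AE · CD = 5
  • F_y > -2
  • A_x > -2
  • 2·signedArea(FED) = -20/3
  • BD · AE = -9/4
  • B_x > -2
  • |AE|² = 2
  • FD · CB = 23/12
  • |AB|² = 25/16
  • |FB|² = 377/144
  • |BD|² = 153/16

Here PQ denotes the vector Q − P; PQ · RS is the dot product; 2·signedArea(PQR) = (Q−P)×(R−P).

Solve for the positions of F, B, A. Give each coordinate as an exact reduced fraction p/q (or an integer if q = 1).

A = (-1, -1)
B = (-1, 1/4)
F = (-2/3, -4/3)

1. A_y = -1  [AE · CD = 5]
2. A_x = -1  [|AE|² = 2]
   → A = (-1, -1)
3. B_x = -1  [line 1·x + -1·y + 5/4 = 0 ∩ |AB|² = 25/16]
4. B_y = 1/4  [line 1·x + -1·y + 5/4 = 0 ∩ |AB|² = 25/16]
   → B = (-1, 1/4)
5. F_x = -2/3  [2·signedArea(FED) = -20/3 ∩ FD · CB = 23/12]
6. F_y = -4/3  [2·signedArea(FED) = -20/3 ∩ FD · CB = 23/12]
   → F = (-2/3, -4/3)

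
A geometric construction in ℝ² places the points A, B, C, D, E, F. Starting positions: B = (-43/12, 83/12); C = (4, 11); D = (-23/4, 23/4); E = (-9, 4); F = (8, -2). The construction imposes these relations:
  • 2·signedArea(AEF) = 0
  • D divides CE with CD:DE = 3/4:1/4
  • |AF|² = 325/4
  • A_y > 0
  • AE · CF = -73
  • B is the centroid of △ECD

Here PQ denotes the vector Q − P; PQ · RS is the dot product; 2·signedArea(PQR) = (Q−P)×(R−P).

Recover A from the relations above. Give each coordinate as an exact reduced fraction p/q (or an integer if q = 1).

A = (-1/2, 1)

1. A_x = -1/2  [2·signedArea(AEF) = 0 ∩ AE · CF = -73]
2. A_y = 1  [2·signedArea(AEF) = 0 ∩ AE · CF = -73]
   → A = (-1/2, 1)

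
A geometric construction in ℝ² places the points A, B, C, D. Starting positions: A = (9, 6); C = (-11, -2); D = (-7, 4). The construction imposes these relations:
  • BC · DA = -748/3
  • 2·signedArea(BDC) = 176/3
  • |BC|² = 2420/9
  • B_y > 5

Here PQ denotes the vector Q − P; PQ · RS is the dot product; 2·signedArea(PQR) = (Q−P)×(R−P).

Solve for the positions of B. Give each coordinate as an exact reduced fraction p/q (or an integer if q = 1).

1. B_x = 11/3  [2·signedArea(BDC) = 176/3 ∩ BC · DA = -748/3]
2. B_y = 16/3  [2·signedArea(BDC) = 176/3 ∩ BC · DA = -748/3]
   → B = (11/3, 16/3)

B = (11/3, 16/3)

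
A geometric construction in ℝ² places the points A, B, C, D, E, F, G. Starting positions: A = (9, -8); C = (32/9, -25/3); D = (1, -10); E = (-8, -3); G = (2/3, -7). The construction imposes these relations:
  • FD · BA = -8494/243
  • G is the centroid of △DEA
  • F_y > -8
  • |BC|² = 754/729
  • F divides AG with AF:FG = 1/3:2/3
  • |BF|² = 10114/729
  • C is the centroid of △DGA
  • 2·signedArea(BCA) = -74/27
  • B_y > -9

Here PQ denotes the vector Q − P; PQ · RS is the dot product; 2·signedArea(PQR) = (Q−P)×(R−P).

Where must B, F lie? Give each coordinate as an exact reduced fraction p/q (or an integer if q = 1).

1. F_x = 56/9  [F divides AG with AF:FG = 1/3:2/3]
2. F_y = -23/3  [F divides AG with AF:FG = 1/3:2/3]
   → F = (56/9, -23/3)
3. B_x = 73/27  [2·signedArea(BCA) = -74/27 ∩ FD · BA = -8494/243]
4. B_y = -80/9  [2·signedArea(BCA) = -74/27 ∩ FD · BA = -8494/243]
   → B = (73/27, -80/9)

B = (73/27, -80/9)
F = (56/9, -23/3)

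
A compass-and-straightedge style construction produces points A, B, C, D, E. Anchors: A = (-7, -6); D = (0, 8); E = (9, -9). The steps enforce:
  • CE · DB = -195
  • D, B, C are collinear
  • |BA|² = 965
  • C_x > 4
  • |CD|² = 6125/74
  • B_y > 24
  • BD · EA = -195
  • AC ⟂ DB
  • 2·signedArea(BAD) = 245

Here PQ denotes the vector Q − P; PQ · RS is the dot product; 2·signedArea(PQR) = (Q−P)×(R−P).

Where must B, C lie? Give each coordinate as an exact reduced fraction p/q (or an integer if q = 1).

B = (-9, 25)
C = (315/74, -3/74)

1. B_x = -9  [BD · EA = -195 ∩ 2·signedArea(BAD) = 245]
2. B_y = 25  [BD · EA = -195 ∩ 2·signedArea(BAD) = 245]
   → B = (-9, 25)
3. C_x = 315/74  [D, B, C are collinear ∩ AC ⟂ DB]
4. C_y = -3/74  [D, B, C are collinear ∩ AC ⟂ DB]
   → C = (315/74, -3/74)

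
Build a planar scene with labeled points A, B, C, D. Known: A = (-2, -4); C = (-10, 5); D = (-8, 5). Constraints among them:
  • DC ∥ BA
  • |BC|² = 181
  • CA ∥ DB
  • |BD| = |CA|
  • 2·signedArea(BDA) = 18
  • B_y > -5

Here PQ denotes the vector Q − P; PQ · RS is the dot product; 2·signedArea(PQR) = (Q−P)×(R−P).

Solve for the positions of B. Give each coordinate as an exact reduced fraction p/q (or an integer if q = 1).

B = (0, -4)

1. B_x = 0  [DC ∥ BA ∩ CA ∥ DB]
2. B_y = -4  [DC ∥ BA ∩ CA ∥ DB]
   → B = (0, -4)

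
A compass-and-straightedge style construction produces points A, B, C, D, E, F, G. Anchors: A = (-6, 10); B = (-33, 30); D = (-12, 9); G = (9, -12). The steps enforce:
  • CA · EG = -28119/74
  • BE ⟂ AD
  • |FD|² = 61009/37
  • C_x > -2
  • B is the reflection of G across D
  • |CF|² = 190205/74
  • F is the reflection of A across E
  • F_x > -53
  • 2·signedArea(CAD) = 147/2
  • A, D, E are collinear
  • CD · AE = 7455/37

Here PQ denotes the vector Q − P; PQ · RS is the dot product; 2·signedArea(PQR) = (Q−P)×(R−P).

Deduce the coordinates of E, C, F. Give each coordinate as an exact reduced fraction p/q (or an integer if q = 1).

1. E_x = -1074/37  [A, D, E are collinear ∩ BE ⟂ AD]
2. E_y = 228/37  [A, D, E are collinear ∩ BE ⟂ AD]
   → E = (-1074/37, 228/37)
3. C_x = -3/2  [CD · AE = 7455/37 ∩ 2·signedArea(CAD) = 147/2]
4. C_y = -3/2  [CD · AE = 7455/37 ∩ 2·signedArea(CAD) = 147/2]
   → C = (-3/2, -3/2)
5. F_x = -1926/37  [F is the reflection of A across E]
6. F_y = 86/37  [F is the reflection of A across E]
   → F = (-1926/37, 86/37)

C = (-3/2, -3/2)
E = (-1074/37, 228/37)
F = (-1926/37, 86/37)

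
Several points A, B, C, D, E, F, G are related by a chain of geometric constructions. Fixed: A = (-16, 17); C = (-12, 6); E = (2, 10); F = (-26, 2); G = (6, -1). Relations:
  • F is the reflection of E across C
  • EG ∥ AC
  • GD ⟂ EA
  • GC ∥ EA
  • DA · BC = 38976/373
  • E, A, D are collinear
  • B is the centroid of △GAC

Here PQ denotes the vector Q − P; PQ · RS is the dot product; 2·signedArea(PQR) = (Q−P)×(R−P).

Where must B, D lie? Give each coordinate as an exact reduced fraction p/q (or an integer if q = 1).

1. B_x = -22/3  [B is the centroid of △GAC]
2. B_y = 22/3  [B is the centroid of △GAC]
   → B = (-22/3, 22/3)
3. D_x = 3428/373  [E, A, D are collinear ∩ GD ⟂ EA]
4. D_y = 2687/373  [E, A, D are collinear ∩ GD ⟂ EA]
   → D = (3428/373, 2687/373)

B = (-22/3, 22/3)
D = (3428/373, 2687/373)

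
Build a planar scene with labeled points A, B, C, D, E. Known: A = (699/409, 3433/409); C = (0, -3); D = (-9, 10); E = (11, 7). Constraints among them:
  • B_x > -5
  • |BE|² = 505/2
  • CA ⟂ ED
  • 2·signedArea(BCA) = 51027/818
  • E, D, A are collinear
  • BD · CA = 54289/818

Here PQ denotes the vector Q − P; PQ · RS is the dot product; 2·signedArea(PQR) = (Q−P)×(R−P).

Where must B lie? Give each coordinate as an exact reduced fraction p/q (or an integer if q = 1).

B = (-9/2, 7/2)

1. B_x = -9/2  [2·signedArea(BCA) = 51027/818 ∩ BD · CA = 54289/818]
2. B_y = 7/2  [2·signedArea(BCA) = 51027/818 ∩ BD · CA = 54289/818]
   → B = (-9/2, 7/2)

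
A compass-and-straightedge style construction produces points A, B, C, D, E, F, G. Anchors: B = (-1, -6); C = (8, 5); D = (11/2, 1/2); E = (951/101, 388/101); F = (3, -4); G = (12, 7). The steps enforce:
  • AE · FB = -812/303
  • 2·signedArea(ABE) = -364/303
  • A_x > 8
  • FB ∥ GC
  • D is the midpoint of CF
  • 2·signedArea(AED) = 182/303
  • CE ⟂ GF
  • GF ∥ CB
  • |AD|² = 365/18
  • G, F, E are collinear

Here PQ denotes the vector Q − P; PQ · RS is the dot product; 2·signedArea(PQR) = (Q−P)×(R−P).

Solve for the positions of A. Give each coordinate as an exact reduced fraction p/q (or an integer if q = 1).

1. A_x = 9  [2·signedArea(ABE) = -364/303 ∩ AE · FB = -812/303]
2. A_y = 10/3  [2·signedArea(ABE) = -364/303 ∩ AE · FB = -812/303]
   → A = (9, 10/3)

A = (9, 10/3)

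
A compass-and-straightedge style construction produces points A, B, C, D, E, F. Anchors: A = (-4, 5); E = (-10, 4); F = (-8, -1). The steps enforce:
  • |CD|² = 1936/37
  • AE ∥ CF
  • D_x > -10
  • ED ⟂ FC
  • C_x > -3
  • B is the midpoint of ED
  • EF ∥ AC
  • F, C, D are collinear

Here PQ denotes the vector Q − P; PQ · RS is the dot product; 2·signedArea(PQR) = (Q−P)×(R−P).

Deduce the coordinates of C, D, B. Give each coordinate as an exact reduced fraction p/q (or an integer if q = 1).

1. C_x = -2  [AE ∥ CF ∩ EF ∥ AC]
2. C_y = 0  [AE ∥ CF ∩ EF ∥ AC]
   → C = (-2, 0)
3. D_x = -338/37  [F, C, D are collinear ∩ ED ⟂ FC]
4. D_y = -44/37  [F, C, D are collinear ∩ ED ⟂ FC]
   → D = (-338/37, -44/37)
5. B_x = -354/37  [B is the midpoint of ED]
6. B_y = 52/37  [B is the midpoint of ED]
   → B = (-354/37, 52/37)

B = (-354/37, 52/37)
C = (-2, 0)
D = (-338/37, -44/37)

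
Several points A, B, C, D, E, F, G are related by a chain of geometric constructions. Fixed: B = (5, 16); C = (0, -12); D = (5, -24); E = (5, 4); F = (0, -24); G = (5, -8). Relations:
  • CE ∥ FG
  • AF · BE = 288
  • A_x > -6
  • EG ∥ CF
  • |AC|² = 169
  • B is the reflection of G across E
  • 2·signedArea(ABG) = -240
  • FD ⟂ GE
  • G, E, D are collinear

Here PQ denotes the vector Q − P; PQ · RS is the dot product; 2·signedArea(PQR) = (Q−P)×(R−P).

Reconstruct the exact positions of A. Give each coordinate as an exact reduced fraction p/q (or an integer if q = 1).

1. A_x = -5  [AF · BE = 288 ∩ 2·signedArea(ABG) = -240]
2. A_y = 0  [AF · BE = 288 ∩ 2·signedArea(ABG) = -240]
   → A = (-5, 0)

A = (-5, 0)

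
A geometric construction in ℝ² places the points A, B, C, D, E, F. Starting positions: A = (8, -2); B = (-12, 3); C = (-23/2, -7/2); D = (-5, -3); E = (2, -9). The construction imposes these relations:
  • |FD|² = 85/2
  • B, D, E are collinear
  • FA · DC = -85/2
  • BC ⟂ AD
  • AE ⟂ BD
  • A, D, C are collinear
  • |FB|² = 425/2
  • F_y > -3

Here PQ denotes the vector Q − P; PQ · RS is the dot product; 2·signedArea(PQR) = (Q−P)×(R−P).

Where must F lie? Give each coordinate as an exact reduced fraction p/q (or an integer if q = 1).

1. F_x = 3/2  [line 13/2·x + 1/2·y + -17/2 = 0 ∩ |FD|² = 85/2]
2. F_y = -5/2  [line 13/2·x + 1/2·y + -17/2 = 0 ∩ |FD|² = 85/2]
   → F = (3/2, -5/2)

F = (3/2, -5/2)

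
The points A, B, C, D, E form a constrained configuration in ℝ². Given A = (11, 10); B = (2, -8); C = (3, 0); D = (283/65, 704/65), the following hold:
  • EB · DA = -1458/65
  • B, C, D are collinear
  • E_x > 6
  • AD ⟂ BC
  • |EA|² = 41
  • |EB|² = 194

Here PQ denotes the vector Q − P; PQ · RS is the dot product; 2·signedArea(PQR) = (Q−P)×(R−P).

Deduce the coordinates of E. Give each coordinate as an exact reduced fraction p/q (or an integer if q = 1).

E = (7, 5)

1. E_x = 7  [line -432/65·x + 54/65·y + 2754/65 = 0 ∩ |EB|² = 194]
2. E_y = 5  [line -432/65·x + 54/65·y + 2754/65 = 0 ∩ |EB|² = 194]
   → E = (7, 5)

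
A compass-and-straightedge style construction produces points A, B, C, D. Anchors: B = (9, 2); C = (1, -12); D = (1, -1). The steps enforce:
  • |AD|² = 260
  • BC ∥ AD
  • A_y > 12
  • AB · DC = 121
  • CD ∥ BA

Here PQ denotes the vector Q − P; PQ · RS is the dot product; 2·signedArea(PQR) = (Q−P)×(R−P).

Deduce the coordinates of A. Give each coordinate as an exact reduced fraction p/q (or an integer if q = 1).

1. A_x = 9  [BC ∥ AD ∩ CD ∥ BA]
2. A_y = 13  [BC ∥ AD ∩ CD ∥ BA]
   → A = (9, 13)

A = (9, 13)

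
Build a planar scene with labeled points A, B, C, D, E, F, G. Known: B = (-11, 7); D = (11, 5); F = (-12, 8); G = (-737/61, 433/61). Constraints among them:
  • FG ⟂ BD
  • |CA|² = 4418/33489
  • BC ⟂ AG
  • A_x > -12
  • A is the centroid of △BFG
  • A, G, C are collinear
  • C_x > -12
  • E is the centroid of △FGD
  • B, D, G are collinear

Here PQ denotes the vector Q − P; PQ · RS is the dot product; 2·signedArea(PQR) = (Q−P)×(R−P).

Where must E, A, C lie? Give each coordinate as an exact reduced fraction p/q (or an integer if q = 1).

1. E_x = -266/61  [E is the centroid of △FGD]
2. E_y = 1226/183  [E is the centroid of △FGD]
   → E = (-266/61, 1226/183)
3. A_x = -2140/183  [A is the centroid of △BFG]
4. A_y = 1348/183  [A is the centroid of △BFG]
   → A = (-2140/183, 1348/183)
5. C_x = -42401/3721  [A, G, C are collinear ∩ BC ⟂ AG]
6. C_y = 28177/3721  [A, G, C are collinear ∩ BC ⟂ AG]
   → C = (-42401/3721, 28177/3721)

A = (-2140/183, 1348/183)
C = (-42401/3721, 28177/3721)
E = (-266/61, 1226/183)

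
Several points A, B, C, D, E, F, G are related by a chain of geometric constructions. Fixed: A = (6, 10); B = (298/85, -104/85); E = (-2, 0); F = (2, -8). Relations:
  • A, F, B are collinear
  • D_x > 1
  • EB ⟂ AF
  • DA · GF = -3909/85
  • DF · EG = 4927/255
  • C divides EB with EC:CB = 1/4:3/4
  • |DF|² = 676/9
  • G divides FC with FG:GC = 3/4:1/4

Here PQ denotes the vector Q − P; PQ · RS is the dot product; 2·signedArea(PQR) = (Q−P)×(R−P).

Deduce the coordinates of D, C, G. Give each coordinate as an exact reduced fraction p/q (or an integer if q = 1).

C = (-53/85, -26/85)
D = (2, 2/3)
G = (11/340, -379/170)

1. C_x = -53/85  [C divides EB with EC:CB = 1/4:3/4]
2. C_y = -26/85  [C divides EB with EC:CB = 1/4:3/4]
   → C = (-53/85, -26/85)
3. G_x = 11/340  [G divides FC with FG:GC = 3/4:1/4]
4. G_y = -379/170  [G divides FC with FG:GC = 3/4:1/4]
   → G = (11/340, -379/170)
5. D_x = 2  [DF · EG = 4927/255 ∩ DA · GF = -3909/85]
6. D_y = 2/3  [DF · EG = 4927/255 ∩ DA · GF = -3909/85]
   → D = (2, 2/3)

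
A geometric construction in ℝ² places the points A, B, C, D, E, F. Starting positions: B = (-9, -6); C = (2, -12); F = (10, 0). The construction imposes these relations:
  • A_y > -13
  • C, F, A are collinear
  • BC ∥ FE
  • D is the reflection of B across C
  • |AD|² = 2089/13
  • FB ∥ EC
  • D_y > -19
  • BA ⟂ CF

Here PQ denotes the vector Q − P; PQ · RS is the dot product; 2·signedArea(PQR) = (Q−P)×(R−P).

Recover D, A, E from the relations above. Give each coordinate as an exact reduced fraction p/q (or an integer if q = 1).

1. D_x = 13  [D is the reflection of B across C]
2. D_y = -18  [D is the reflection of B across C]
   → D = (13, -18)
3. A_x = 18/13  [C, F, A are collinear ∩ BA ⟂ CF]
4. A_y = -168/13  [C, F, A are collinear ∩ BA ⟂ CF]
   → A = (18/13, -168/13)
5. E_x = 21  [FB ∥ EC ∩ BC ∥ FE]
6. E_y = -6  [FB ∥ EC ∩ BC ∥ FE]
   → E = (21, -6)

A = (18/13, -168/13)
D = (13, -18)
E = (21, -6)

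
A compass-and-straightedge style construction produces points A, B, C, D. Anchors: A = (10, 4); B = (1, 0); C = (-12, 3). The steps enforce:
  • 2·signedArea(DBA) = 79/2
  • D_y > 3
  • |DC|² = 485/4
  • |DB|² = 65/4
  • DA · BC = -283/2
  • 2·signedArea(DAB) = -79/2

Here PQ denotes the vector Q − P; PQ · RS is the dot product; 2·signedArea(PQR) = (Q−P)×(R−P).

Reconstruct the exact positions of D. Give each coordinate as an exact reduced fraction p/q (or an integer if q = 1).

1. D_x = -1  [2·signedArea(DBA) = 79/2 ∩ DA · BC = -283/2]
2. D_y = 7/2  [2·signedArea(DBA) = 79/2 ∩ DA · BC = -283/2]
   → D = (-1, 7/2)

D = (-1, 7/2)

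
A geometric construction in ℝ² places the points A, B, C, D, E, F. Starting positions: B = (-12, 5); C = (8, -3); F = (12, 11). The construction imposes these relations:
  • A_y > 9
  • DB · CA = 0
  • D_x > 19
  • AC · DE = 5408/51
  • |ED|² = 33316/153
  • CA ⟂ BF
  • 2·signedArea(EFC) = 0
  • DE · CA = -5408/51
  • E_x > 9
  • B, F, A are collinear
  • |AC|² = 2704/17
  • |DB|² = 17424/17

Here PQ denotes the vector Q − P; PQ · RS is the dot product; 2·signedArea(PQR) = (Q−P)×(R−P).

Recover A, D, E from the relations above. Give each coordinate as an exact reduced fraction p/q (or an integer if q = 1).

A = (84/17, 157/17)
D = (324/17, 217/17)
E = (28/3, 5/3)

1. A_x = 84/17  [B, F, A are collinear ∩ CA ⟂ BF]
2. A_y = 157/17  [B, F, A are collinear ∩ CA ⟂ BF]
   → A = (84/17, 157/17)
3. D_x = 324/17  [line 52/17·x + -208/17·y + 1664/17 = 0 ∩ |DB|² = 17424/17]
4. D_y = 217/17  [line 52/17·x + -208/17·y + 1664/17 = 0 ∩ |DB|² = 17424/17]
   → D = (324/17, 217/17)
5. E_x = 28/3  [2·signedArea(EFC) = 0 ∩ DE · CA = -5408/51]
6. E_y = 5/3  [2·signedArea(EFC) = 0 ∩ DE · CA = -5408/51]
   → E = (28/3, 5/3)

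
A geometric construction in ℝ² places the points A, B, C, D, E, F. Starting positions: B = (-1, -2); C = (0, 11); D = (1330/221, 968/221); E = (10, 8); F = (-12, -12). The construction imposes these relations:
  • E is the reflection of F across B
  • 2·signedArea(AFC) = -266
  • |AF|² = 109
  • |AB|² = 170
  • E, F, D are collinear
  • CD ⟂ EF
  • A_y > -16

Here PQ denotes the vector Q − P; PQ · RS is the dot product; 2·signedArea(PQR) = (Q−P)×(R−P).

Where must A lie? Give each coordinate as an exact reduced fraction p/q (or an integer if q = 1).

1. A_x = -2  [line -23·x + 12·y + 134 = 0 ∩ |AF|² = 109]
2. A_y = -15  [line -23·x + 12·y + 134 = 0 ∩ |AF|² = 109]
   → A = (-2, -15)

A = (-2, -15)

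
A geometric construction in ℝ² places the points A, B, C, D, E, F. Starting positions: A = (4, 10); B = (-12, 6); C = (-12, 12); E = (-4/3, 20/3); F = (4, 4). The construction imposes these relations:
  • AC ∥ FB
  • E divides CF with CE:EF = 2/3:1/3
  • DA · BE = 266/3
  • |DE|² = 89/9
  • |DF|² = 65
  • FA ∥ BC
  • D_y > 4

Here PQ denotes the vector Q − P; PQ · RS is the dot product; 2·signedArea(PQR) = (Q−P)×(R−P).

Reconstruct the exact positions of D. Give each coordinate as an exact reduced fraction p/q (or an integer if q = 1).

D = (-4, 5)

1. D_x = -4  [line -32/3·x + -2/3·y + -118/3 = 0 ∩ |DF|² = 65]
2. D_y = 5  [line -32/3·x + -2/3·y + -118/3 = 0 ∩ |DF|² = 65]
   → D = (-4, 5)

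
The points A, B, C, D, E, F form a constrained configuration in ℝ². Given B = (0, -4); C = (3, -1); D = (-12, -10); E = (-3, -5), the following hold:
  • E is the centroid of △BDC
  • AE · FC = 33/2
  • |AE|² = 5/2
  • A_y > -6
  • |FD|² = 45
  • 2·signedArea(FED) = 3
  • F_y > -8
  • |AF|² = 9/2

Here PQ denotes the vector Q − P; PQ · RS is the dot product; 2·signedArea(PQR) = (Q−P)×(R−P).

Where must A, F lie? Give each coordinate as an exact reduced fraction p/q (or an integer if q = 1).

A = (-9/2, -11/2)
F = (-6, -7)

1. F_x = -6  [line 5·x + -9·y + -33 = 0 ∩ |FD|² = 45]
2. F_y = -7  [line 5·x + -9·y + -33 = 0 ∩ |FD|² = 45]
   → F = (-6, -7)
3. A_x = -9/2  [line -9·x + -6·y + -147/2 = 0 ∩ |AE|² = 5/2]
4. A_y = -11/2  [line -9·x + -6·y + -147/2 = 0 ∩ |AE|² = 5/2]
   → A = (-9/2, -11/2)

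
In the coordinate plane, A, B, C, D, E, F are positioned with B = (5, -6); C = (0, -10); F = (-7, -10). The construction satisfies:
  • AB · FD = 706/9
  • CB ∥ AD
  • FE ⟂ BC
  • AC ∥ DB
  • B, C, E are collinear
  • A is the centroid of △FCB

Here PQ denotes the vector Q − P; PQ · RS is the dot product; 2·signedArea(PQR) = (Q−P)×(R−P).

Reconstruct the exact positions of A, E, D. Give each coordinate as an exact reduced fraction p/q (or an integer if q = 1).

1. A_x = -2/3  [A is the centroid of △FCB]
2. A_y = -26/3  [A is the centroid of △FCB]
   → A = (-2/3, -26/3)
3. E_x = -175/41  [B, C, E are collinear ∩ FE ⟂ BC]
4. E_y = -550/41  [B, C, E are collinear ∩ FE ⟂ BC]
   → E = (-175/41, -550/41)
5. D_x = 13/3  [AC ∥ DB ∩ CB ∥ AD]
6. D_y = -14/3  [AC ∥ DB ∩ CB ∥ AD]
   → D = (13/3, -14/3)

A = (-2/3, -26/3)
D = (13/3, -14/3)
E = (-175/41, -550/41)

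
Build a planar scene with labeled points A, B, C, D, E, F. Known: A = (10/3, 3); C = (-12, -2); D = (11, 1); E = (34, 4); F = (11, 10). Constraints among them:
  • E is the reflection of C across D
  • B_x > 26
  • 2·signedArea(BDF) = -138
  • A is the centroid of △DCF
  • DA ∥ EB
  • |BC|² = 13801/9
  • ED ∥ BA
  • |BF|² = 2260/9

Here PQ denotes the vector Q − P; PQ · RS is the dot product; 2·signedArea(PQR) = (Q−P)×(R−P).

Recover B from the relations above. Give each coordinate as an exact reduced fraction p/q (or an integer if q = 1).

1. B_x = 79/3  [ED ∥ BA ∩ DA ∥ EB]
2. B_y = 6  [ED ∥ BA ∩ DA ∥ EB]
   → B = (79/3, 6)

B = (79/3, 6)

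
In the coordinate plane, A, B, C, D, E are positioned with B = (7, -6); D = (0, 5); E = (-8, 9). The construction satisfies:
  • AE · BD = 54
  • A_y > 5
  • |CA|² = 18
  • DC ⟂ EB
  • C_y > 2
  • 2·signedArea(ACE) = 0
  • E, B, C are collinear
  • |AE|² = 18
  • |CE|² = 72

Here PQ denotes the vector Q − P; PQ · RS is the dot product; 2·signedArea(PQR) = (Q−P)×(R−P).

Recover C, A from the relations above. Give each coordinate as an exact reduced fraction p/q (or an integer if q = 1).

A = (-5, 6)
C = (-2, 3)

1. C_x = -2  [E, B, C are collinear ∩ DC ⟂ EB]
2. C_y = 3  [E, B, C are collinear ∩ DC ⟂ EB]
   → C = (-2, 3)
3. A_x = -5  [2·signedArea(ACE) = 0 ∩ AE · BD = 54]
4. A_y = 6  [2·signedArea(ACE) = 0 ∩ AE · BD = 54]
   → A = (-5, 6)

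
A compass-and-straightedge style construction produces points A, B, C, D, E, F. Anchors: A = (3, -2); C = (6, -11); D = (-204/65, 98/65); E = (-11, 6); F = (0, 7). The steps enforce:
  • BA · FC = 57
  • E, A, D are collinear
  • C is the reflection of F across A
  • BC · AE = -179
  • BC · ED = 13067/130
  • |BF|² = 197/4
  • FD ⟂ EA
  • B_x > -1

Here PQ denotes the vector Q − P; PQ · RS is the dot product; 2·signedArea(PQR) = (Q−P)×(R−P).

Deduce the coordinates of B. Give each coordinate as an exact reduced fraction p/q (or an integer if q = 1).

B = (-1/2, 0)

1. B_x = -1/2  [BC · AE = -179 ∩ BA · FC = 57]
2. B_y = 0  [BC · AE = -179 ∩ BA · FC = 57]
   → B = (-1/2, 0)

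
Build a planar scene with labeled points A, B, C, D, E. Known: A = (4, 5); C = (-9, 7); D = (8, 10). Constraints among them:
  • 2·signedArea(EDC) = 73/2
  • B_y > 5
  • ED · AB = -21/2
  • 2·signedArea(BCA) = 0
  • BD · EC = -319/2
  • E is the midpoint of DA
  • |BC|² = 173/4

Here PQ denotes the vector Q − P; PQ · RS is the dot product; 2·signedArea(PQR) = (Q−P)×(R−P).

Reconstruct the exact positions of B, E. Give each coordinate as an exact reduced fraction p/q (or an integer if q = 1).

B = (-5/2, 6)
E = (6, 15/2)

1. E_x = 6  [E is the midpoint of DA]
2. E_y = 15/2  [E is the midpoint of DA]
   → E = (6, 15/2)
3. B_x = -5/2  [2·signedArea(BCA) = 0 ∩ BD · EC = -319/2]
4. B_y = 6  [2·signedArea(BCA) = 0 ∩ BD · EC = -319/2]
   → B = (-5/2, 6)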